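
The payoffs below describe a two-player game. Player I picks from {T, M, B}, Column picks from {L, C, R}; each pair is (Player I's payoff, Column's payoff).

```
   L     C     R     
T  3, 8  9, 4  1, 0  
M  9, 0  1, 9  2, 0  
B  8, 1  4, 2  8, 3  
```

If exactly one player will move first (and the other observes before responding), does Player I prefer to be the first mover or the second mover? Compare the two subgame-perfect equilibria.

If Player I leads: Column's best replies are T→L, M→C, B→R; Player I's induced payoffs 3, 1, 8; outcome (B, R), payoffs (8, 3).
If Column leads: Player I's best replies are L→M, C→T, R→B; Column's induced payoffs 0, 4, 3; outcome (T, C), payoffs (9, 4).
Player I gets 8 moving first and 9 moving second, so Player I prefers to move second.

second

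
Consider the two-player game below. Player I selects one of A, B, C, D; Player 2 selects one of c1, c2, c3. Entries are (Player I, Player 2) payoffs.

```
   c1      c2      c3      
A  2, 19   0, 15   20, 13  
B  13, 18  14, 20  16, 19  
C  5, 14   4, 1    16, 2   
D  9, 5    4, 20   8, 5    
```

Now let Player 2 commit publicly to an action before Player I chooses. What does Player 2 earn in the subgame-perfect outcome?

Backward induction with Player 2 moving first.
- c1 → Player I plays B (best of 2, 13, 5, 9); Player 2 gets 18.
- c2 → Player I plays B (best of 0, 14, 4, 4); Player 2 gets 20.
- c3 → Player I plays A (best of 20, 16, 16, 8); Player 2 gets 13.
Maximizing over 18, 20, 13, Player 2 chooses c2. Subgame-perfect outcome: (B, c2) with payoffs (14, 20).

20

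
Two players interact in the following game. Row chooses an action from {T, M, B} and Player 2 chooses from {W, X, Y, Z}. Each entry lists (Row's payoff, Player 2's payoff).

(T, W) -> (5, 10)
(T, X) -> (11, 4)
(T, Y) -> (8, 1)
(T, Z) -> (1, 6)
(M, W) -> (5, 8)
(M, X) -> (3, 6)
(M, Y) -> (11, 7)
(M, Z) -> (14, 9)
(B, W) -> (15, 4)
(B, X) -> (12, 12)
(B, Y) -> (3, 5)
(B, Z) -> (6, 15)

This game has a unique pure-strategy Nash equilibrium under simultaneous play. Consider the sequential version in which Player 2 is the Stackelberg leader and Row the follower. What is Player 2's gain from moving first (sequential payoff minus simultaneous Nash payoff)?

3

Solve by backward induction (Player 2 leads).
- W → Row plays B (best of 5, 5, 15); Player 2 gets 4.
- X → Row plays B (best of 11, 3, 12); Player 2 gets 12.
- Y → Row plays M (best of 8, 11, 3); Player 2 gets 7.
- Z → Row plays M (best of 1, 14, 6); Player 2 gets 9.
Maximizing over 4, 12, 7, 9, Player 2 chooses X. Subgame-perfect outcome: (B, X) with payoffs (12, 12).
Under simultaneous play:
Row's best replies: W→B; X→B; Y→M; Z→M.
Player 2's best replies: T→W; M→Z; B→Z.
Only (M, Z) has each player best-responding; Nash payoffs (14, 9).
Player 2's commitment gain: 12 − 9 = 3.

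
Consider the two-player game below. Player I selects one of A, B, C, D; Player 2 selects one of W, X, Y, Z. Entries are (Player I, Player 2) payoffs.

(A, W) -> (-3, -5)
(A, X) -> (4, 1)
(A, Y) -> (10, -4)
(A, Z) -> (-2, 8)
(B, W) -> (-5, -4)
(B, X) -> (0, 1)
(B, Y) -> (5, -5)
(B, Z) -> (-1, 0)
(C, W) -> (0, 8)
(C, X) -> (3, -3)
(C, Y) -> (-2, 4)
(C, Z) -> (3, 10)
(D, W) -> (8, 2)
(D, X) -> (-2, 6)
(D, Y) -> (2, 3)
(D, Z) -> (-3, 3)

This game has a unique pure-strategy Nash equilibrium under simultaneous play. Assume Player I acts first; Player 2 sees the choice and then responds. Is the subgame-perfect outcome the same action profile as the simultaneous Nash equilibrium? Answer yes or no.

yes

Solve by backward induction (Player I leads).
- A → Player 2 plays Z (best of -5, 1, -4, 8); Player I gets -2.
- B → Player 2 plays X (best of -4, 1, -5, 0); Player I gets 0.
- C → Player 2 plays Z (best of 8, -3, 4, 10); Player I gets 3.
- D → Player 2 plays X (best of 2, 6, 3, 3); Player I gets -2.
Maximizing over -2, 0, 3, -2, Player I chooses C. Subgame-perfect outcome: (C, Z) with payoffs (3, 10).
Under simultaneous play:
Player I's best replies: W→D; X→A; Y→A; Z→C.
Player 2's best replies: A→Z; B→X; C→Z; D→X.
Only (C, Z) has each player best-responding; Nash payoffs (3, 10).
Sequential outcome (C, Z) coincides with the Nash profile (C, Z).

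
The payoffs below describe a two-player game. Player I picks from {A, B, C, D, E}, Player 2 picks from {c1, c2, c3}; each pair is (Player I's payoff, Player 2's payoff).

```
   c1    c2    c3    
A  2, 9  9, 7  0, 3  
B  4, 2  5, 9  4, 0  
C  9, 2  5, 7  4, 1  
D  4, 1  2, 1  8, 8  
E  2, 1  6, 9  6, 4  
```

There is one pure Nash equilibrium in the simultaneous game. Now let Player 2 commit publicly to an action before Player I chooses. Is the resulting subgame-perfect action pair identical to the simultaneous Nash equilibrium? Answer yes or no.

Work backward from Player I's decision.
- c1: Player I compares 2, 4, 9, 4, 2 and picks C; Player 2 would get 2.
- c2: Player I compares 9, 5, 5, 2, 6 and picks A; Player 2 would get 7.
- c3: Player I compares 0, 4, 4, 8, 6 and picks D; Player 2 would get 8.
Maximizing over 2, 7, 8, Player 2 chooses c3. Subgame-perfect outcome: (D, c3) with payoffs (8, 8).
For the simultaneous game, intersect best replies.
Player I's best replies: c1→C; c2→A; c3→D.
Player 2's best replies: A→c1; B→c2; C→c2; D→c3; E→c2.
The unique mutual best reply is (D, c3), giving (8, 8).
Sequential outcome (D, c3) coincides with the Nash profile (D, c3).

yes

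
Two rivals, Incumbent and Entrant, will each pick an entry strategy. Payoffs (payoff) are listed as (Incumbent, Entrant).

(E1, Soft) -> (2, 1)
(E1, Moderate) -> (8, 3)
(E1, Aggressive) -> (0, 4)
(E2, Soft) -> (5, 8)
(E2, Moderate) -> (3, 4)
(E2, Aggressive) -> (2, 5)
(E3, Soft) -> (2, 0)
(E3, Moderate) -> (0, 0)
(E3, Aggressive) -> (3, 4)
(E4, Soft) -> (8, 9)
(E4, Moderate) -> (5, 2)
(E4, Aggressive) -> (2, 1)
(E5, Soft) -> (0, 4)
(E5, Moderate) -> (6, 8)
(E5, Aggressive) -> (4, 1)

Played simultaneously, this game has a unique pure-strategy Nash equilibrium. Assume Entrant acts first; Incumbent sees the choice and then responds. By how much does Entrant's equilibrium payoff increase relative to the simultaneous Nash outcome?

Incumbent best-responds to each possible Entrant move:
- Soft: Incumbent compares 2, 5, 2, 8, 0 and picks E4; Entrant would get 9.
- Moderate: Incumbent compares 8, 3, 0, 5, 6 and picks E1; Entrant would get 3.
- Aggressive: Incumbent compares 0, 2, 3, 2, 4 and picks E5; Entrant would get 1.
Among 9, 3, 1, the best is 9 at Soft. Subgame-perfect outcome: (E4, Soft) with payoffs (8, 9).
Now find the simultaneous Nash equilibrium.
Incumbent's best replies: Soft→E4; Moderate→E1; Aggressive→E5.
Entrant's best replies: E1→Aggressive; E2→Soft; E3→Aggressive; E4→Soft; E5→Moderate.
The unique mutual best reply is (E4, Soft), giving (8, 9).
Entrant's commitment gain: 9 − 9 = 0.

0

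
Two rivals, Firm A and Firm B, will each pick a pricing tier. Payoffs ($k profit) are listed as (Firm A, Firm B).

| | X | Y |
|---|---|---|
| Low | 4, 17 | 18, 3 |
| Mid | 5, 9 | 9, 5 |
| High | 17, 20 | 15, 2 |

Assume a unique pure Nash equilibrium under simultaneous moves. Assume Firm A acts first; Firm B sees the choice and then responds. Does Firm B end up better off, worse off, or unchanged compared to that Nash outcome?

unchanged

Solve by backward induction (Firm A leads).
- Low → Firm B plays X (best of 17, 3); Firm A gets 4.
- Mid → Firm B plays X (best of 9, 5); Firm A gets 5.
- High → Firm B plays X (best of 20, 2); Firm A gets 17.
Maximizing over 4, 5, 17, Firm A chooses High. Subgame-perfect outcome: (High, X) with payoffs (17, 20).
Under simultaneous play:
Firm A's best replies: X→High; Y→Low.
Firm B's best replies: Low→X; Mid→X; High→X.
Only (High, X) has each player best-responding; Nash payoffs (17, 20).
Firm B earns 20 sequentially versus 20 at the Nash outcome: unchanged.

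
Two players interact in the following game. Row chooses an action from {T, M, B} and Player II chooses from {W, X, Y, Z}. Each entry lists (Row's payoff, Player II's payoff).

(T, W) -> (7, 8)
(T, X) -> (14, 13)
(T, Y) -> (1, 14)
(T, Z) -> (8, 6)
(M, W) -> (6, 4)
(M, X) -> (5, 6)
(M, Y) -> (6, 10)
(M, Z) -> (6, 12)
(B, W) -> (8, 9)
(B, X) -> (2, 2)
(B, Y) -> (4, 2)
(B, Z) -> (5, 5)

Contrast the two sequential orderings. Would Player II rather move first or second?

If Row leads: Player II's best replies are T→Y, M→Z, B→W; Row's induced payoffs 1, 6, 8; outcome (B, W), payoffs (8, 9).
If Player II leads: Row's best replies are W→B, X→T, Y→M, Z→T; Player II's induced payoffs 9, 13, 10, 6; outcome (T, X), payoffs (14, 13).
Player II gets 13 moving first and 9 moving second, so Player II prefers to move first.

first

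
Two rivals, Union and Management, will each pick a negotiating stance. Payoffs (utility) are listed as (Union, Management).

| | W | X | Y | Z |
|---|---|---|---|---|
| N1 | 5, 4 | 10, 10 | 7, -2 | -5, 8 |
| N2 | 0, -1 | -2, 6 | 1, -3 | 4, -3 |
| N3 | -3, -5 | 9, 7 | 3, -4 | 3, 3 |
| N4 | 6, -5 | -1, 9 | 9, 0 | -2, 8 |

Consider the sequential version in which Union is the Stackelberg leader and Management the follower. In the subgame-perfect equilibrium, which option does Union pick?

N1

Management best-responds to each possible Union move:
- N1: BR = X, leader payoff 10.
- N2: BR = X, leader payoff -2.
- N3: BR = X, leader payoff 9.
- N4: BR = X, leader payoff -1.
Maximizing over 10, -2, 9, -1, Union chooses N1. Subgame-perfect outcome: (N1, X) with payoffs (10, 10).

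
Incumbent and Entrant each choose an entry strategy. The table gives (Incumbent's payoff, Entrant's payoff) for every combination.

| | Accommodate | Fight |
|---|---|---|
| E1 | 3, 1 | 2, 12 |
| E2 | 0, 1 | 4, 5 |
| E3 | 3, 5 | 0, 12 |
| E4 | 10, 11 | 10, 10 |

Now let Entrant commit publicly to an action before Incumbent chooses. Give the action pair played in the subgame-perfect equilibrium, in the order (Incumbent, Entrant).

Incumbent best-responds to each possible Entrant move:
- Accommodate: Incumbent compares 3, 0, 3, 10 and picks E4; Entrant would get 11.
- Fight: Incumbent compares 2, 4, 0, 10 and picks E4; Entrant would get 10.
Maximizing over 11, 10, Entrant chooses Accommodate. Subgame-perfect outcome: (E4, Accommodate) with payoffs (10, 11).

(E4, Accommodate)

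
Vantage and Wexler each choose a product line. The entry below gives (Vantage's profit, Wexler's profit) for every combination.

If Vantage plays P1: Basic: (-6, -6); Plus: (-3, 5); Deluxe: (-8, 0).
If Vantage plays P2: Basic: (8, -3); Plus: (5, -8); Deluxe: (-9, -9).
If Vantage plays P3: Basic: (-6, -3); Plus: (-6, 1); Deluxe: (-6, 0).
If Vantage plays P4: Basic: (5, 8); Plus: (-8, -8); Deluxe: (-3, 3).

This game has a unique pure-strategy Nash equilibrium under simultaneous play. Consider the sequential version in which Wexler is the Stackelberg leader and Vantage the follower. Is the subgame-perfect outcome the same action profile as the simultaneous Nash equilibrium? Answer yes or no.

no

Solve by backward induction (Wexler leads).
- Basic: Vantage compares -6, 8, -6, 5 and picks P2; Wexler would get -3.
- Plus: Vantage compares -3, 5, -6, -8 and picks P2; Wexler would get -8.
- Deluxe: Vantage compares -8, -9, -6, -3 and picks P4; Wexler would get 3.
Maximizing over -3, -8, 3, Wexler chooses Deluxe. Subgame-perfect outcome: (P4, Deluxe) with payoffs (-3, 3).
Under simultaneous play:
Vantage's best replies: Basic→P2; Plus→P2; Deluxe→P4.
Wexler's best replies: P1→Plus; P2→Basic; P3→Plus; P4→Basic.
The unique mutual best reply is (P2, Basic), giving (8, -3).
Sequential outcome (P4, Deluxe) differs from the Nash profile (P2, Basic).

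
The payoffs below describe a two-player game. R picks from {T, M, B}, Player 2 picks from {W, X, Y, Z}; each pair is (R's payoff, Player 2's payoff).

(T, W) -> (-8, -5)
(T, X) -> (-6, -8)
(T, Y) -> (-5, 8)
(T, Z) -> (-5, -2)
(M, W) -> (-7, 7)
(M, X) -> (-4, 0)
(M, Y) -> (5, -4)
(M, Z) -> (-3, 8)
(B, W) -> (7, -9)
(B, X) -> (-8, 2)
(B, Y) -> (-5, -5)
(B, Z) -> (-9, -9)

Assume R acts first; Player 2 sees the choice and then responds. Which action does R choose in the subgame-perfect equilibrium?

M

Solve by backward induction (R leads).
- T → Player 2 plays Y (best of -5, -8, 8, -2); R gets -5.
- M → Player 2 plays Z (best of 7, 0, -4, 8); R gets -3.
- B → Player 2 plays X (best of -9, 2, -5, -9); R gets -8.
Among -5, -3, -8, the best is -3 at M. Subgame-perfect outcome: (M, Z) with payoffs (-3, 8).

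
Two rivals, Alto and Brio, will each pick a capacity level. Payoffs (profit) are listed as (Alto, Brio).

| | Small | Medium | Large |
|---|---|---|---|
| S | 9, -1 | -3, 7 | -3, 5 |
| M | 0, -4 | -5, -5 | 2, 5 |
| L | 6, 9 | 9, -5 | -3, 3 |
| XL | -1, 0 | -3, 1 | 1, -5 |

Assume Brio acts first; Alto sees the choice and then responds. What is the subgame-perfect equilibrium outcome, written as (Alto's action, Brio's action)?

(M, Large)

Alto best-responds to each possible Brio move:
- Small: BR = S, leader payoff -1.
- Medium: BR = L, leader payoff -5.
- Large: BR = M, leader payoff 5.
Brio's induced payoffs are -1, -5, 5, so Brio commits to Large. Subgame-perfect outcome: (M, Large) with payoffs (2, 5).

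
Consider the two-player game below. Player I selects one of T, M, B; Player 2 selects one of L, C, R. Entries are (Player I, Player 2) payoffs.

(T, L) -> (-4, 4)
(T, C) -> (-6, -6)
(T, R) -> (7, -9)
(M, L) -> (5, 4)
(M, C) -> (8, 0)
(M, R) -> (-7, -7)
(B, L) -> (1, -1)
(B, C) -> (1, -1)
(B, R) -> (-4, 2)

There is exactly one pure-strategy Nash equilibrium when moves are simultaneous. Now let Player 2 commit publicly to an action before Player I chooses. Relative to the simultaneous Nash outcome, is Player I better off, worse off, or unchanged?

Backward induction with Player 2 moving first.
- L: Player I compares -4, 5, 1 and picks M; Player 2 would get 4.
- C: Player I compares -6, 8, 1 and picks M; Player 2 would get 0.
- R: Player I compares 7, -7, -4 and picks T; Player 2 would get -9.
Among 4, 0, -9, the best is 4 at L. Subgame-perfect outcome: (M, L) with payoffs (5, 4).
For the simultaneous game, intersect best replies.
Player I's best replies: L→M; C→M; R→T.
Player 2's best replies: T→L; M→L; B→R.
The unique mutual best reply is (M, L), giving (5, 4).
Player I earns 5 sequentially versus 5 at the Nash outcome: unchanged.

unchanged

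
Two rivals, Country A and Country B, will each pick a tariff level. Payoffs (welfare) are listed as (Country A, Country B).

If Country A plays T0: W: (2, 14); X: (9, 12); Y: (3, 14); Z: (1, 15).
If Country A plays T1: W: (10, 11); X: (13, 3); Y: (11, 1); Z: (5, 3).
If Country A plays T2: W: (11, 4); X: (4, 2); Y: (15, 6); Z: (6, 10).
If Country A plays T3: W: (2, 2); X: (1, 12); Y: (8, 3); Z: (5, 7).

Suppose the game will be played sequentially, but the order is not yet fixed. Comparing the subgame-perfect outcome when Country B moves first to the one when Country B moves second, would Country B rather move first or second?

second

If Country A leads: Country B's best replies are T0→Z, T1→W, T2→Z, T3→X; Country A's induced payoffs 1, 10, 6, 1; outcome (T1, W), payoffs (10, 11).
If Country B leads: Country A's best replies are W→T2, X→T1, Y→T2, Z→T2; Country B's induced payoffs 4, 3, 6, 10; outcome (T2, Z), payoffs (6, 10).
Country B gets 10 moving first and 11 moving second, so Country B prefers to move second.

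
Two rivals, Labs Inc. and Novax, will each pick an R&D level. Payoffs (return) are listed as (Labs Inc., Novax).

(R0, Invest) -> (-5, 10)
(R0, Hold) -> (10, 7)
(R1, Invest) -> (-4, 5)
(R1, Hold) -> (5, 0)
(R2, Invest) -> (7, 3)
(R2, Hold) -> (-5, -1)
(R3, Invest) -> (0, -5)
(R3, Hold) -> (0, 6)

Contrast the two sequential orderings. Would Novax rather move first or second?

If Labs Inc. leads: Novax's best replies are R0→Invest, R1→Invest, R2→Invest, R3→Hold; Labs Inc.'s induced payoffs -5, -4, 7, 0; outcome (R2, Invest), payoffs (7, 3).
If Novax leads: Labs Inc.'s best replies are Invest→R2, Hold→R0; Novax's induced payoffs 3, 7; outcome (R0, Hold), payoffs (10, 7).
Novax gets 7 moving first and 3 moving second, so Novax prefers to move first.

first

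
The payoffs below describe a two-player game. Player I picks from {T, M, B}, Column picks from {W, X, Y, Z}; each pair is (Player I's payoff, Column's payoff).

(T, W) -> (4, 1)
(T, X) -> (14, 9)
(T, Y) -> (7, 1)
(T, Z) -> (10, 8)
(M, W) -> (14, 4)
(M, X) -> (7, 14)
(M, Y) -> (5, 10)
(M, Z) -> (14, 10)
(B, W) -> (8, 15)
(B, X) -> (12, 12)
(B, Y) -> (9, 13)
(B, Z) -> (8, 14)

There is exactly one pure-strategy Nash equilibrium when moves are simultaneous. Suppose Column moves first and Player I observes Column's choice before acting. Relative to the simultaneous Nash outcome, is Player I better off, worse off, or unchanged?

worse off

Player I best-responds to each possible Column move:
- W: Player I compares 4, 14, 8 and picks M; Column would get 4.
- X: Player I compares 14, 7, 12 and picks T; Column would get 9.
- Y: Player I compares 7, 5, 9 and picks B; Column would get 13.
- Z: Player I compares 10, 14, 8 and picks M; Column would get 10.
Column's induced payoffs are 4, 9, 13, 10, so Column commits to Y. Subgame-perfect outcome: (B, Y) with payoffs (9, 13).
For the simultaneous game, intersect best replies.
Player I's best replies: W→M; X→T; Y→B; Z→M.
Column's best replies: T→X; M→X; B→W.
The unique mutual best reply is (T, X), giving (14, 9).
Player I earns 9 sequentially versus 14 at the Nash outcome: worse off.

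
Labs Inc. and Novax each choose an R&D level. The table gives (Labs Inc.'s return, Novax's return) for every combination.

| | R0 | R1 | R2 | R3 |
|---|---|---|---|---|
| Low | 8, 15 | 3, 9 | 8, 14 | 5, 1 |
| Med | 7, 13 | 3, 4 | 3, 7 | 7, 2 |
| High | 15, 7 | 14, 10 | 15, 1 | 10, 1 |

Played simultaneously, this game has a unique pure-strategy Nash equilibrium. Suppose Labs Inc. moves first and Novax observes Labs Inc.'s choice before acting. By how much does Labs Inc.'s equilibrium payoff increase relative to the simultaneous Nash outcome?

0

Backward induction with Labs Inc. moving first.
- Low → Novax plays R0 (best of 15, 9, 14, 1); Labs Inc. gets 8.
- Med → Novax plays R0 (best of 13, 4, 7, 2); Labs Inc. gets 7.
- High → Novax plays R1 (best of 7, 10, 1, 1); Labs Inc. gets 14.
Maximizing over 8, 7, 14, Labs Inc. chooses High. Subgame-perfect outcome: (High, R1) with payoffs (14, 10).
Now find the simultaneous Nash equilibrium.
Labs Inc.'s best replies: R0→High; R1→High; R2→High; R3→High.
Novax's best replies: Low→R0; Med→R0; High→R1.
The unique mutual best reply is (High, R1), giving (14, 10).
Labs Inc.'s commitment gain: 14 − 14 = 0.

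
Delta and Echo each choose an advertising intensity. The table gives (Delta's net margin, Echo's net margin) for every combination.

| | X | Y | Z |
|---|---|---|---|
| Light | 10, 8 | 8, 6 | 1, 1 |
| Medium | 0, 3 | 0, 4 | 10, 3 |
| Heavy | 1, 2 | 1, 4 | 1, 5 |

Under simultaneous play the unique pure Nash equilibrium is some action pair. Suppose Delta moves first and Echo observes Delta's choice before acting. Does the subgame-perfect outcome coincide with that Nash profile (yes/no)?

Work backward from Echo's decision.
- Light → Echo plays X (best of 8, 6, 1); Delta gets 10.
- Medium → Echo plays Y (best of 3, 4, 3); Delta gets 0.
- Heavy → Echo plays Z (best of 2, 4, 5); Delta gets 1.
Maximizing over 10, 0, 1, Delta chooses Light. Subgame-perfect outcome: (Light, X) with payoffs (10, 8).
Under simultaneous play:
Delta's best replies: X→Light; Y→Light; Z→Medium.
Echo's best replies: Light→X; Medium→Y; Heavy→Z.
The unique mutual best reply is (Light, X), giving (10, 8).
Sequential outcome (Light, X) coincides with the Nash profile (Light, X).

yes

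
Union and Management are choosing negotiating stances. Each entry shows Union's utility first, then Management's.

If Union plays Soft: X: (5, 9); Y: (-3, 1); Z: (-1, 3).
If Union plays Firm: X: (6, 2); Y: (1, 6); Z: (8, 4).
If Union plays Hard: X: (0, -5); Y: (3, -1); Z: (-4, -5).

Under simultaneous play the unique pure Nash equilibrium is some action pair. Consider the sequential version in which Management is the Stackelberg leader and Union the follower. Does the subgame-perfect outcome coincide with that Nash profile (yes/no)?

Backward induction with Management moving first.
- X: Union compares 5, 6, 0 and picks Firm; Management would get 2.
- Y: Union compares -3, 1, 3 and picks Hard; Management would get -1.
- Z: Union compares -1, 8, -4 and picks Firm; Management would get 4.
Among 2, -1, 4, the best is 4 at Z. Subgame-perfect outcome: (Firm, Z) with payoffs (8, 4).
For the simultaneous game, intersect best replies.
Union's best replies: X→Firm; Y→Hard; Z→Firm.
Management's best replies: Soft→X; Firm→Y; Hard→Y.
Only (Hard, Y) has each player best-responding; Nash payoffs (3, -1).
Sequential outcome (Firm, Z) differs from the Nash profile (Hard, Y).

no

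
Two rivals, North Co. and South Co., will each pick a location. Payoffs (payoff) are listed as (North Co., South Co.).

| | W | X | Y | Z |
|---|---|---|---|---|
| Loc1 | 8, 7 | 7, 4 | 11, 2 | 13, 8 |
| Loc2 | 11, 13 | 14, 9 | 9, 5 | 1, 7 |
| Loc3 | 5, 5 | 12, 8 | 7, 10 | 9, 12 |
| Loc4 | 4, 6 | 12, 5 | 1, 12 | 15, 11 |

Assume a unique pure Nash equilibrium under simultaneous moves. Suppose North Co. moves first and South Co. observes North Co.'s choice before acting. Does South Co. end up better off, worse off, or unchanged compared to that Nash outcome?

Solve by backward induction (North Co. leads).
- Loc1 → South Co. plays Z (best of 7, 4, 2, 8); North Co. gets 13.
- Loc2 → South Co. plays W (best of 13, 9, 5, 7); North Co. gets 11.
- Loc3 → South Co. plays Z (best of 5, 8, 10, 12); North Co. gets 9.
- Loc4 → South Co. plays Y (best of 6, 5, 12, 11); North Co. gets 1.
Maximizing over 13, 11, 9, 1, North Co. chooses Loc1. Subgame-perfect outcome: (Loc1, Z) with payoffs (13, 8).
Now find the simultaneous Nash equilibrium.
North Co.'s best replies: W→Loc2; X→Loc2; Y→Loc1; Z→Loc4.
South Co.'s best replies: Loc1→Z; Loc2→W; Loc3→Z; Loc4→Y.
The unique mutual best reply is (Loc2, W), giving (11, 13).
South Co. earns 8 sequentially versus 13 at the Nash outcome: worse off.

worse off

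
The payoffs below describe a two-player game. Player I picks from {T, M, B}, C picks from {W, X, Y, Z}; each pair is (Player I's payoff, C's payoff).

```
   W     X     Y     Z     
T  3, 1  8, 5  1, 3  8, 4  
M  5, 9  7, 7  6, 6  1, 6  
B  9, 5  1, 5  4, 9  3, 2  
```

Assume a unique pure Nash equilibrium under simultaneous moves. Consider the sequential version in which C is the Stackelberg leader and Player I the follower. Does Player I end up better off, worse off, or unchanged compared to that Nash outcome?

worse off

Backward induction with C moving first.
- W → Player I plays B (best of 3, 5, 9); C gets 5.
- X → Player I plays T (best of 8, 7, 1); C gets 5.
- Y → Player I plays M (best of 1, 6, 4); C gets 6.
- Z → Player I plays T (best of 8, 1, 3); C gets 4.
C's induced payoffs are 5, 5, 6, 4, so C commits to Y. Subgame-perfect outcome: (M, Y) with payoffs (6, 6).
For the simultaneous game, intersect best replies.
Player I's best replies: W→B; X→T; Y→M; Z→T.
C's best replies: T→X; M→W; B→Y.
The unique mutual best reply is (T, X), giving (8, 5).
Player I earns 6 sequentially versus 8 at the Nash outcome: worse off.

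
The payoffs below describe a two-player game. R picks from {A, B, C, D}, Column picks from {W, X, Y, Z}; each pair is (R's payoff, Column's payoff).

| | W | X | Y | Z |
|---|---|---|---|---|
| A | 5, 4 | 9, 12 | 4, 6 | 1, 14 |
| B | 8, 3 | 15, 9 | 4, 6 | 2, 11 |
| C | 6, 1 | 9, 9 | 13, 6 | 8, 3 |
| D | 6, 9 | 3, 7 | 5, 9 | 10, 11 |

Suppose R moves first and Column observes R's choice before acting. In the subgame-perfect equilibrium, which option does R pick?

Backward induction with R moving first.
- A → Column plays Z (best of 4, 12, 6, 14); R gets 1.
- B → Column plays Z (best of 3, 9, 6, 11); R gets 2.
- C → Column plays X (best of 1, 9, 6, 3); R gets 9.
- D → Column plays Z (best of 9, 7, 9, 11); R gets 10.
Among 1, 2, 9, 10, the best is 10 at D. Subgame-perfect outcome: (D, Z) with payoffs (10, 11).

D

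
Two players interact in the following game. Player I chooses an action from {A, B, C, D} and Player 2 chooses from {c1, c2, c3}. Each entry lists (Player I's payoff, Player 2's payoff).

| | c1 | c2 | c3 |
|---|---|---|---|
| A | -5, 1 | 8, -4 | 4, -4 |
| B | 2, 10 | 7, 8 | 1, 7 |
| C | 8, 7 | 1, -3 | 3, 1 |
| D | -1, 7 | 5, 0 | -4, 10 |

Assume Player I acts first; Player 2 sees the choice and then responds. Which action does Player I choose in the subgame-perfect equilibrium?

Player 2 best-responds to each possible Player I move:
- A → Player 2 plays c1 (best of 1, -4, -4); Player I gets -5.
- B → Player 2 plays c1 (best of 10, 8, 7); Player I gets 2.
- C → Player 2 plays c1 (best of 7, -3, 1); Player I gets 8.
- D → Player 2 plays c3 (best of 7, 0, 10); Player I gets -4.
Maximizing over -5, 2, 8, -4, Player I chooses C. Subgame-perfect outcome: (C, c1) with payoffs (8, 7).

C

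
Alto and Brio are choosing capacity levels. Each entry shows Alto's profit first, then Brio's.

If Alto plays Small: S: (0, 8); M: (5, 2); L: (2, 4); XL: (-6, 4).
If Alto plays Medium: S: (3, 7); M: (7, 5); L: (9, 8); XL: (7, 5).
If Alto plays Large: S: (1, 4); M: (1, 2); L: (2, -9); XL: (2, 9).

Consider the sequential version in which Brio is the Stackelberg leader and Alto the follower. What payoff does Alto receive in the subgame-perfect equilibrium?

9

Alto best-responds to each possible Brio move:
- S → Alto plays Medium (best of 0, 3, 1); Brio gets 7.
- M → Alto plays Medium (best of 5, 7, 1); Brio gets 5.
- L → Alto plays Medium (best of 2, 9, 2); Brio gets 8.
- XL → Alto plays Medium (best of -6, 7, 2); Brio gets 5.
Among 7, 5, 8, 5, the best is 8 at L. Subgame-perfect outcome: (Medium, L) with payoffs (9, 8).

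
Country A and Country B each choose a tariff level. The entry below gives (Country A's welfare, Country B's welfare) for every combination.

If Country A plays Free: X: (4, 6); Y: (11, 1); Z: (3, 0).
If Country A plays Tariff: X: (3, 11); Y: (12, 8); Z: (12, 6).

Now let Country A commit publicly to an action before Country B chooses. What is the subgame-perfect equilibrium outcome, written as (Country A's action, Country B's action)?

Solve by backward induction (Country A leads).
- Free: BR = X, leader payoff 4.
- Tariff: BR = X, leader payoff 3.
Among 4, 3, the best is 4 at Free. Subgame-perfect outcome: (Free, X) with payoffs (4, 6).

(Free, X)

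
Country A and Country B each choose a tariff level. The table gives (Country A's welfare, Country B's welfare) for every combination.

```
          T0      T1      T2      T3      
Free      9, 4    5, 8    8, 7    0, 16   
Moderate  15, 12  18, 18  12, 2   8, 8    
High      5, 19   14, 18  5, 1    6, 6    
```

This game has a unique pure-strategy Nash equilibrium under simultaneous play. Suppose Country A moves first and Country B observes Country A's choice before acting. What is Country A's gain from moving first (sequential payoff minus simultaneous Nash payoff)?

Backward induction with Country A moving first.
- Free: BR = T3, leader payoff 0.
- Moderate: BR = T1, leader payoff 18.
- High: BR = T0, leader payoff 5.
Maximizing over 0, 18, 5, Country A chooses Moderate. Subgame-perfect outcome: (Moderate, T1) with payoffs (18, 18).
Now find the simultaneous Nash equilibrium.
Country A's best replies: T0→Moderate; T1→Moderate; T2→Moderate; T3→Moderate.
Country B's best replies: Free→T3; Moderate→T1; High→T0.
Only (Moderate, T1) has each player best-responding; Nash payoffs (18, 18).
Country A's commitment gain: 18 − 18 = 0.

0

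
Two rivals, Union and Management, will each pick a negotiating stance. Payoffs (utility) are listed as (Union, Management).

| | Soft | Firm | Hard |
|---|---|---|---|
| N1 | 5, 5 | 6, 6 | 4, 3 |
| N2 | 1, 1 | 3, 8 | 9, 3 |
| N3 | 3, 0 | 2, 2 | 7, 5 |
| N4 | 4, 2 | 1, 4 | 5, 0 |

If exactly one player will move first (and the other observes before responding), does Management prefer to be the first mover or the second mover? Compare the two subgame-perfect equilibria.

If Union leads: Management's best replies are N1→Firm, N2→Firm, N3→Hard, N4→Firm; Union's induced payoffs 6, 3, 7, 1; outcome (N3, Hard), payoffs (7, 5).
If Management leads: Union's best replies are Soft→N1, Firm→N1, Hard→N2; Management's induced payoffs 5, 6, 3; outcome (N1, Firm), payoffs (6, 6).
Management gets 6 moving first and 5 moving second, so Management prefers to move first.

first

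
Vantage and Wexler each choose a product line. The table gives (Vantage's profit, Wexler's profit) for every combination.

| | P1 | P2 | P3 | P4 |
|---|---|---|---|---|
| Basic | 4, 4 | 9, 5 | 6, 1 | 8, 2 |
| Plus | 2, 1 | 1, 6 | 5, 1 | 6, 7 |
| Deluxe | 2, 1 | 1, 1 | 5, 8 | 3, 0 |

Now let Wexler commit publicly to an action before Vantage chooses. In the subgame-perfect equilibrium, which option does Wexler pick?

Backward induction with Wexler moving first.
- P1 → Vantage plays Basic (best of 4, 2, 2); Wexler gets 4.
- P2 → Vantage plays Basic (best of 9, 1, 1); Wexler gets 5.
- P3 → Vantage plays Basic (best of 6, 5, 5); Wexler gets 1.
- P4 → Vantage plays Basic (best of 8, 6, 3); Wexler gets 2.
Among 4, 5, 1, 2, the best is 5 at P2. Subgame-perfect outcome: (Basic, P2) with payoffs (9, 5).

P2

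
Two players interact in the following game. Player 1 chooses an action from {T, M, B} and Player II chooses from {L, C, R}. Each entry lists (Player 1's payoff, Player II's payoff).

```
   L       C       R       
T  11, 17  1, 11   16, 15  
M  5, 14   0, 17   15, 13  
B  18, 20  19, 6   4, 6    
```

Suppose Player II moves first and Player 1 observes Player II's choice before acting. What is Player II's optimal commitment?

L

Work backward from Player 1's decision.
- L: Player 1 compares 11, 5, 18 and picks B; Player II would get 20.
- C: Player 1 compares 1, 0, 19 and picks B; Player II would get 6.
- R: Player 1 compares 16, 15, 4 and picks T; Player II would get 15.
Maximizing over 20, 6, 15, Player II chooses L. Subgame-perfect outcome: (B, L) with payoffs (18, 20).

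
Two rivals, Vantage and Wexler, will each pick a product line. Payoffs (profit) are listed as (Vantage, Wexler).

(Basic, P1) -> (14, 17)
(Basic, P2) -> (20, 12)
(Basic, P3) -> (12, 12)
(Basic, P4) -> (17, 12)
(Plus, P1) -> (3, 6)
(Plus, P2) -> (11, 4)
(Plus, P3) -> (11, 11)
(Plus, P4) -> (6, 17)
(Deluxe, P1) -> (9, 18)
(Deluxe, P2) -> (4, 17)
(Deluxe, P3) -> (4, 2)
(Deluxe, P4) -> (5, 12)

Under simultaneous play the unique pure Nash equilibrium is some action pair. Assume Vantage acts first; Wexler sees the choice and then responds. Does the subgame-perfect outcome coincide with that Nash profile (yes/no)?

yes

Work backward from Wexler's decision.
- Basic → Wexler plays P1 (best of 17, 12, 12, 12); Vantage gets 14.
- Plus → Wexler plays P4 (best of 6, 4, 11, 17); Vantage gets 6.
- Deluxe → Wexler plays P1 (best of 18, 17, 2, 12); Vantage gets 9.
Among 14, 6, 9, the best is 14 at Basic. Subgame-perfect outcome: (Basic, P1) with payoffs (14, 17).
Now find the simultaneous Nash equilibrium.
Vantage's best replies: P1→Basic; P2→Basic; P3→Basic; P4→Basic.
Wexler's best replies: Basic→P1; Plus→P4; Deluxe→P1.
Only (Basic, P1) has each player best-responding; Nash payoffs (14, 17).
Sequential outcome (Basic, P1) coincides with the Nash profile (Basic, P1).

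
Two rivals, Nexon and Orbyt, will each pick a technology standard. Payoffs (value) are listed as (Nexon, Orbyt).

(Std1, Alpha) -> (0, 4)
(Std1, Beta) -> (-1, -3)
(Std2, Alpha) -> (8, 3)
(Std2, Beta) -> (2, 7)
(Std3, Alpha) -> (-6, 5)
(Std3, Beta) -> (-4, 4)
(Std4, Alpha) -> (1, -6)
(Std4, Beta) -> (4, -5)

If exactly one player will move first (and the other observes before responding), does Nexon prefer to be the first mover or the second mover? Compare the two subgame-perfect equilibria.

If Nexon leads: Orbyt's best replies are Std1→Alpha, Std2→Beta, Std3→Alpha, Std4→Beta; Nexon's induced payoffs 0, 2, -6, 4; outcome (Std4, Beta), payoffs (4, -5).
If Orbyt leads: Nexon's best replies are Alpha→Std2, Beta→Std4; Orbyt's induced payoffs 3, -5; outcome (Std2, Alpha), payoffs (8, 3).
Nexon gets 4 moving first and 8 moving second, so Nexon prefers to move second.

second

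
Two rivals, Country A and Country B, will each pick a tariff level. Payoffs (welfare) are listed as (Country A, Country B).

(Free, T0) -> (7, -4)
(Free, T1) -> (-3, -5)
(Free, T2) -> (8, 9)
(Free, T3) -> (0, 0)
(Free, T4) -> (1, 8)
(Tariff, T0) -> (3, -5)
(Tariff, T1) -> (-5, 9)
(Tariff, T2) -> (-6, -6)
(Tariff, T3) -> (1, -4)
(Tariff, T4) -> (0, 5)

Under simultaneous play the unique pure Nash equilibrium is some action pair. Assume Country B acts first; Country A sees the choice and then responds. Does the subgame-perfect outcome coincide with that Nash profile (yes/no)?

yes

Backward induction with Country B moving first.
- T0 → Country A plays Free (best of 7, 3); Country B gets -4.
- T1 → Country A plays Free (best of -3, -5); Country B gets -5.
- T2 → Country A plays Free (best of 8, -6); Country B gets 9.
- T3 → Country A plays Tariff (best of 0, 1); Country B gets -4.
- T4 → Country A plays Free (best of 1, 0); Country B gets 8.
Country B's induced payoffs are -4, -5, 9, -4, 8, so Country B commits to T2. Subgame-perfect outcome: (Free, T2) with payoffs (8, 9).
Under simultaneous play:
Country A's best replies: T0→Free; T1→Free; T2→Free; T3→Tariff; T4→Free.
Country B's best replies: Free→T2; Tariff→T1.
The unique mutual best reply is (Free, T2), giving (8, 9).
Sequential outcome (Free, T2) coincides with the Nash profile (Free, T2).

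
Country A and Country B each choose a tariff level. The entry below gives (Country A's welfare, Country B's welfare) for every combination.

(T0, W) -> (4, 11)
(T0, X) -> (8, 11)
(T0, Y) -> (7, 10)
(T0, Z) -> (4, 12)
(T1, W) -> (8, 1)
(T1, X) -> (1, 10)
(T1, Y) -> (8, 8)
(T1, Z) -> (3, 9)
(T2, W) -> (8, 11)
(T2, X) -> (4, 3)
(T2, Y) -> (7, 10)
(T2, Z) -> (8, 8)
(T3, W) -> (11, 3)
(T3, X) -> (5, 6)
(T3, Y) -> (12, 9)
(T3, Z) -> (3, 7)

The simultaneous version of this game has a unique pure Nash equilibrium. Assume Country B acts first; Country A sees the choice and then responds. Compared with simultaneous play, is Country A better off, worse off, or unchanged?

Solve by backward induction (Country B leads).
- W: Country A compares 4, 8, 8, 11 and picks T3; Country B would get 3.
- X: Country A compares 8, 1, 4, 5 and picks T0; Country B would get 11.
- Y: Country A compares 7, 8, 7, 12 and picks T3; Country B would get 9.
- Z: Country A compares 4, 3, 8, 3 and picks T2; Country B would get 8.
Maximizing over 3, 11, 9, 8, Country B chooses X. Subgame-perfect outcome: (T0, X) with payoffs (8, 11).
For the simultaneous game, intersect best replies.
Country A's best replies: W→T3; X→T0; Y→T3; Z→T2.
Country B's best replies: T0→Z; T1→X; T2→W; T3→Y.
The unique mutual best reply is (T3, Y), giving (12, 9).
Country A earns 8 sequentially versus 12 at the Nash outcome: worse off.

worse off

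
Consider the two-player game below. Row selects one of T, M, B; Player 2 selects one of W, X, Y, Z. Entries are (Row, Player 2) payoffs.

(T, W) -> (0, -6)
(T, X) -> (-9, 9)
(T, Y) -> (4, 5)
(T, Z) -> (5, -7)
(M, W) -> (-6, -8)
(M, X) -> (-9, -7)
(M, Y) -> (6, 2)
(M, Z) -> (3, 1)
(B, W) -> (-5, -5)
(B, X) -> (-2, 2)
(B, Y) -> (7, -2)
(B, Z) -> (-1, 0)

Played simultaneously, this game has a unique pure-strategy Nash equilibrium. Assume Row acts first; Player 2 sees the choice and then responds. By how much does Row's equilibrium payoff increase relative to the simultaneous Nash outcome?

Player 2 best-responds to each possible Row move:
- T: Player 2 compares -6, 9, 5, -7 and picks X; Row would get -9.
- M: Player 2 compares -8, -7, 2, 1 and picks Y; Row would get 6.
- B: Player 2 compares -5, 2, -2, 0 and picks X; Row would get -2.
Maximizing over -9, 6, -2, Row chooses M. Subgame-perfect outcome: (M, Y) with payoffs (6, 2).
Now find the simultaneous Nash equilibrium.
Row's best replies: W→T; X→B; Y→B; Z→T.
Player 2's best replies: T→X; M→Y; B→X.
Only (B, X) has each player best-responding; Nash payoffs (-2, 2).
Row's commitment gain: 6 − -2 = 8.

8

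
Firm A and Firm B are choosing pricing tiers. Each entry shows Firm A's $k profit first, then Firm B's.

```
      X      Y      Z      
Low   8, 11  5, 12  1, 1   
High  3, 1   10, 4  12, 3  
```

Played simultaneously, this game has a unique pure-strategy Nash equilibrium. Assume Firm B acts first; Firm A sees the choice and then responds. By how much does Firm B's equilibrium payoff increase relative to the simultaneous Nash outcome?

Work backward from Firm A's decision.
- X: Firm A compares 8, 3 and picks Low; Firm B would get 11.
- Y: Firm A compares 5, 10 and picks High; Firm B would get 4.
- Z: Firm A compares 1, 12 and picks High; Firm B would get 3.
Maximizing over 11, 4, 3, Firm B chooses X. Subgame-perfect outcome: (Low, X) with payoffs (8, 11).
Under simultaneous play:
Firm A's best replies: X→Low; Y→High; Z→High.
Firm B's best replies: Low→Y; High→Y.
The unique mutual best reply is (High, Y), giving (10, 4).
Firm B's commitment gain: 11 − 4 = 7.

7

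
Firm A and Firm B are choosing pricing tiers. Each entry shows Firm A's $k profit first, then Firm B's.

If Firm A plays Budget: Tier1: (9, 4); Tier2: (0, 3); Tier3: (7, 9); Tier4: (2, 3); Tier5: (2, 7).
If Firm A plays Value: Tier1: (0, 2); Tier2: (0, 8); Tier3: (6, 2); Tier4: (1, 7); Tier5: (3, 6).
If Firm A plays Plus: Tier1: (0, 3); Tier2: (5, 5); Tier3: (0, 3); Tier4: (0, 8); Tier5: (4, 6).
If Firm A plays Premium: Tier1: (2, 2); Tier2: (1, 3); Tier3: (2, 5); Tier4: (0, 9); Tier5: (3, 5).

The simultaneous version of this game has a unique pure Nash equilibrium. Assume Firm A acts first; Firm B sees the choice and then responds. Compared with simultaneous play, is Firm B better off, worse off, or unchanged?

unchanged

Backward induction with Firm A moving first.
- Budget: BR = Tier3, leader payoff 7.
- Value: BR = Tier2, leader payoff 0.
- Plus: BR = Tier4, leader payoff 0.
- Premium: BR = Tier4, leader payoff 0.
Among 7, 0, 0, 0, the best is 7 at Budget. Subgame-perfect outcome: (Budget, Tier3) with payoffs (7, 9).
For the simultaneous game, intersect best replies.
Firm A's best replies: Tier1→Budget; Tier2→Plus; Tier3→Budget; Tier4→Budget; Tier5→Plus.
Firm B's best replies: Budget→Tier3; Value→Tier2; Plus→Tier4; Premium→Tier4.
Only (Budget, Tier3) has each player best-responding; Nash payoffs (7, 9).
Firm B earns 9 sequentially versus 9 at the Nash outcome: unchanged.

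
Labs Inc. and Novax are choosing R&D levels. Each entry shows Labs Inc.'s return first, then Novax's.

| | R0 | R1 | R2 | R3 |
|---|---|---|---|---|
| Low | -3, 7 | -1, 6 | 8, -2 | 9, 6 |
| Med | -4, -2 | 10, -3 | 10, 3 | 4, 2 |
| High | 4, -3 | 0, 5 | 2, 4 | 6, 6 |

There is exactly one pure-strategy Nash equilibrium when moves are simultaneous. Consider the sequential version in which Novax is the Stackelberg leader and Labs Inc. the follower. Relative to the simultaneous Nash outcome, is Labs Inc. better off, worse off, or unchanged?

Work backward from Labs Inc.'s decision.
- R0 → Labs Inc. plays High (best of -3, -4, 4); Novax gets -3.
- R1 → Labs Inc. plays Med (best of -1, 10, 0); Novax gets -3.
- R2 → Labs Inc. plays Med (best of 8, 10, 2); Novax gets 3.
- R3 → Labs Inc. plays Low (best of 9, 4, 6); Novax gets 6.
Among -3, -3, 3, 6, the best is 6 at R3. Subgame-perfect outcome: (Low, R3) with payoffs (9, 6).
Under simultaneous play:
Labs Inc.'s best replies: R0→High; R1→Med; R2→Med; R3→Low.
Novax's best replies: Low→R0; Med→R2; High→R3.
The unique mutual best reply is (Med, R2), giving (10, 3).
Labs Inc. earns 9 sequentially versus 10 at the Nash outcome: worse off.

worse off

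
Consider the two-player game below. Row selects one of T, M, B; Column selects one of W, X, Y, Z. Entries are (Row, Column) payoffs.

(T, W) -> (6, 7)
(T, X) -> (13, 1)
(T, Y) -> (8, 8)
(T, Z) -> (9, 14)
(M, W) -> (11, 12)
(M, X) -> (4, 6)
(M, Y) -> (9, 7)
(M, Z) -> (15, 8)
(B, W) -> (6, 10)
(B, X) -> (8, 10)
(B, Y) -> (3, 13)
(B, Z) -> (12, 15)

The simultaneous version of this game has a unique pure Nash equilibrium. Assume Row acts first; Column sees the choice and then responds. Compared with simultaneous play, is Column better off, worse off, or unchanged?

better off

Backward induction with Row moving first.
- T: BR = Z, leader payoff 9.
- M: BR = W, leader payoff 11.
- B: BR = Z, leader payoff 12.
Among 9, 11, 12, the best is 12 at B. Subgame-perfect outcome: (B, Z) with payoffs (12, 15).
For the simultaneous game, intersect best replies.
Row's best replies: W→M; X→T; Y→M; Z→M.
Column's best replies: T→Z; M→W; B→Z.
Only (M, W) has each player best-responding; Nash payoffs (11, 12).
Column earns 15 sequentially versus 12 at the Nash outcome: better off.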